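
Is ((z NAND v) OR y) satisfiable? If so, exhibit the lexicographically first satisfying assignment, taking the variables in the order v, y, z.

v=0, y=0, z=0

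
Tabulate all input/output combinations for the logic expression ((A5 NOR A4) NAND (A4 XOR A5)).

A4 | A5 | Output
----------------
0 | 0 | 1
0 | 1 | 1
1 | 0 | 1
1 | 1 | 1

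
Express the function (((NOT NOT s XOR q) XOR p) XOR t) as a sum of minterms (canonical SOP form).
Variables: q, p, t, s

Σm(1, 2, 4, 7, 8, 11, 13, 14) = (NOT q AND NOT p AND NOT t AND s) OR (NOT q AND NOT p AND t AND NOT s) OR (NOT q AND p AND NOT t AND NOT s) OR (NOT q AND p AND t AND s) OR (q AND NOT p AND NOT t AND NOT s) OR (q AND NOT p AND t AND s) OR (q AND p AND NOT t AND s) OR (q AND p AND t AND NOT s)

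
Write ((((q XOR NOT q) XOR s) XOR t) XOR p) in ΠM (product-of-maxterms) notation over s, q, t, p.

ΠM(1, 2, 5, 6, 8, 11, 12, 15) = (s OR q OR t OR NOT p) AND (s OR q OR NOT t OR p) AND (s OR NOT q OR t OR NOT p) AND (s OR NOT q OR NOT t OR p) AND (NOT s OR q OR t OR p) AND (NOT s OR q OR NOT t OR NOT p) AND (NOT s OR NOT q OR t OR p) AND (NOT s OR NOT q OR NOT t OR NOT p)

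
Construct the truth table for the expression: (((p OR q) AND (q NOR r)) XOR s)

s | p | q | r | Output
----------------------
0 | 0 | 0 | 0 | 0
0 | 0 | 0 | 1 | 0
0 | 0 | 1 | 0 | 0
0 | 0 | 1 | 1 | 0
0 | 1 | 0 | 0 | 1
0 | 1 | 0 | 1 | 0
0 | 1 | 1 | 0 | 0
0 | 1 | 1 | 1 | 0
1 | 0 | 0 | 0 | 1
1 | 0 | 0 | 1 | 1
1 | 0 | 1 | 0 | 1
1 | 0 | 1 | 1 | 1
1 | 1 | 0 | 0 | 0
1 | 1 | 0 | 1 | 1
1 | 1 | 1 | 0 | 1
1 | 1 | 1 | 1 | 1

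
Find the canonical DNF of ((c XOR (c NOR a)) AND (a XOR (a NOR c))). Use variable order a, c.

(NOT a AND NOT c) OR (a AND c)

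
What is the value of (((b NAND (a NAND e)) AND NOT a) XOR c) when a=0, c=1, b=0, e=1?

Substituting: (((0 NAND (0 NAND 1)) AND NOT 0) XOR 1)
= 0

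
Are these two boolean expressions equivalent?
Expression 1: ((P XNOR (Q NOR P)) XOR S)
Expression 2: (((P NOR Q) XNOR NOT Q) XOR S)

No. Counterexample: with S=0, Q=0, P=0, Expression 1 = 0 but Expression 2 = 1.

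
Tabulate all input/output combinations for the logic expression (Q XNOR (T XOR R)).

R | Q | T | Output
------------------
0 | 0 | 0 | 1
0 | 0 | 1 | 0
0 | 1 | 0 | 0
0 | 1 | 1 | 1
1 | 0 | 0 | 0
1 | 0 | 1 | 1
1 | 1 | 0 | 1
1 | 1 | 1 | 0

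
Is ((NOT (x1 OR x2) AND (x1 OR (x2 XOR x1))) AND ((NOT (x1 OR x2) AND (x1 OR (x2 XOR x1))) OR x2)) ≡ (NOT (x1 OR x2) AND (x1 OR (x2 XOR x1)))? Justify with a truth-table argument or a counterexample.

Yes, they are equivalent — the two output columns agree on all 4 assignments:
x1 | x2 | Expression 1 | Expression 2
-------------------------------------
0 | 0 | 0 | 0
0 | 1 | 0 | 0
1 | 0 | 0 | 0
1 | 1 | 0 | 0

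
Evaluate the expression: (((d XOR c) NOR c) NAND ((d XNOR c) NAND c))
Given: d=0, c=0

Substituting: (((0 XOR 0) NOR 0) NAND ((0 XNOR 0) NAND 0))
= 0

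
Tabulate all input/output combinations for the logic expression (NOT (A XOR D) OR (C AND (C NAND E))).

A | E | D | C | Output
----------------------
0 | 0 | 0 | 0 | 1
0 | 0 | 0 | 1 | 1
0 | 0 | 1 | 0 | 0
0 | 0 | 1 | 1 | 1
0 | 1 | 0 | 0 | 1
0 | 1 | 0 | 1 | 1
0 | 1 | 1 | 0 | 0
0 | 1 | 1 | 1 | 0
1 | 0 | 0 | 0 | 0
1 | 0 | 0 | 1 | 1
1 | 0 | 1 | 0 | 1
1 | 0 | 1 | 1 | 1
1 | 1 | 0 | 0 | 0
1 | 1 | 0 | 1 | 0
1 | 1 | 1 | 0 | 1
1 | 1 | 1 | 1 | 1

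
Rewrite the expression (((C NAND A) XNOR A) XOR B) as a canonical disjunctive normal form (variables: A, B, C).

(NOT A AND B AND NOT C) OR (NOT A AND B AND C) OR (A AND NOT B AND NOT C) OR (A AND B AND C)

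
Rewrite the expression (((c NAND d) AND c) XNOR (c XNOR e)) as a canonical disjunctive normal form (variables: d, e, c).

(NOT d AND e AND NOT c) OR (NOT d AND e AND c) OR (d AND NOT e AND c) OR (d AND e AND NOT c)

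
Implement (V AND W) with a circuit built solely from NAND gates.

((V NAND W) NAND (V NAND W))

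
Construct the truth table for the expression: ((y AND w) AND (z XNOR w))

z | w | y | Output
------------------
0 | 0 | 0 | 0
0 | 0 | 1 | 0
0 | 1 | 0 | 0
0 | 1 | 1 | 0
1 | 0 | 0 | 0
1 | 0 | 1 | 0
1 | 1 | 0 | 0
1 | 1 | 1 | 1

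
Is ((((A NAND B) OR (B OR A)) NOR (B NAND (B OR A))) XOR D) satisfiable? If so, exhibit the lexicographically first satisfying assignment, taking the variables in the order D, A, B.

D=1, A=0, B=0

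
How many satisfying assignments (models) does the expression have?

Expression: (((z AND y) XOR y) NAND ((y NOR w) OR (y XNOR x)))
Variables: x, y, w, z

Satisfying assignments: (0,0,0,0), (0,0,0,1), (0,0,1,0), (0,0,1,1), (0,1,0,0), (0,1,0,1), (0,1,1,0), (0,1,1,1), (1,0,0,0), (1,0,0,1), (1,0,1,0), (1,0,1,1), (1,1,0,1), (1,1,1,1)
Count: 14 out of 16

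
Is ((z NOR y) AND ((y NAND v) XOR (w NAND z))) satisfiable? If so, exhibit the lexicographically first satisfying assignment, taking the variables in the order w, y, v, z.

UNSATISFIABLE - no assignment makes this expression true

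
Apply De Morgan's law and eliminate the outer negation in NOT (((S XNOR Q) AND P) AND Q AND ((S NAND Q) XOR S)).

NOT ((S XNOR Q) AND P) OR NOT Q OR NOT ((S NAND Q) XOR S)
De Morgan's: NOT(AND of terms) = OR of negations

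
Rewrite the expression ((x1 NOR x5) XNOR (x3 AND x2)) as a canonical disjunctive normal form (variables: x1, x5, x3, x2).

(NOT x1 AND NOT x5 AND x3 AND x2) OR (NOT x1 AND x5 AND NOT x3 AND NOT x2) OR (NOT x1 AND x5 AND NOT x3 AND x2) OR (NOT x1 AND x5 AND x3 AND NOT x2) OR (x1 AND NOT x5 AND NOT x3 AND NOT x2) OR (x1 AND NOT x5 AND NOT x3 AND x2) OR (x1 AND NOT x5 AND x3 AND NOT x2) OR (x1 AND x5 AND NOT x3 AND NOT x2) OR (x1 AND x5 AND NOT x3 AND x2) OR (x1 AND x5 AND x3 AND NOT x2)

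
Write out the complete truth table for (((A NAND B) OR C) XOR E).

E | C | B | A | Output
----------------------
0 | 0 | 0 | 0 | 1
0 | 0 | 0 | 1 | 1
0 | 0 | 1 | 0 | 1
0 | 0 | 1 | 1 | 0
0 | 1 | 0 | 0 | 1
0 | 1 | 0 | 1 | 1
0 | 1 | 1 | 0 | 1
0 | 1 | 1 | 1 | 1
1 | 0 | 0 | 0 | 0
1 | 0 | 0 | 1 | 0
1 | 0 | 1 | 0 | 0
1 | 0 | 1 | 1 | 1
1 | 1 | 0 | 0 | 0
1 | 1 | 0 | 1 | 0
1 | 1 | 1 | 0 | 0
1 | 1 | 1 | 1 | 0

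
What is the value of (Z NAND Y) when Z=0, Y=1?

Substituting: (0 NAND 1)
= 1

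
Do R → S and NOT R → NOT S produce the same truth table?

No, Inverse is not equivalent to original (counterexample: R=0, S=1)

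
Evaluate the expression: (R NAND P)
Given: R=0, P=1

Substituting: (0 NAND 1)
= 1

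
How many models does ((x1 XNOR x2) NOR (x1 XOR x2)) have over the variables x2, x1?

No assignment satisfies the expression.
Count: 0 out of 4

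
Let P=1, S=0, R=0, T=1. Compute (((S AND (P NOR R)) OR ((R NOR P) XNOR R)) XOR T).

Substituting: (((0 AND (1 NOR 0)) OR ((0 NOR 1) XNOR 0)) XOR 1)
= 0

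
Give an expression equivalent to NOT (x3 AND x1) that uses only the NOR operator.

(((x3 NOR x3) NOR (x1 NOR x1)) NOR ((x3 NOR x3) NOR (x1 NOR x1)))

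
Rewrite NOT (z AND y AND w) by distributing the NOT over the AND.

NOT z OR NOT y OR NOT w
De Morgan's: NOT(AND of terms) = OR of negations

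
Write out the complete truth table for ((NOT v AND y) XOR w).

y | v | w | Output
------------------
0 | 0 | 0 | 0
0 | 0 | 1 | 1
0 | 1 | 0 | 0
0 | 1 | 1 | 1
1 | 0 | 0 | 1
1 | 0 | 1 | 0
1 | 1 | 0 | 0
1 | 1 | 1 | 1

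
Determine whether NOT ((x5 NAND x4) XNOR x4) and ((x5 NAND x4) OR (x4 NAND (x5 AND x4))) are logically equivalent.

No. Counterexample: with x4=1, x5=0, Expression 1 = 0 but Expression 2 = 1.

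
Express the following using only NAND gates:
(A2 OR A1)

((A2 NAND A2) NAND (A1 NAND A1))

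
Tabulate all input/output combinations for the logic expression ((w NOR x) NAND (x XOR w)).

w | x | Output
--------------
0 | 0 | 1
0 | 1 | 1
1 | 0 | 1
1 | 1 | 1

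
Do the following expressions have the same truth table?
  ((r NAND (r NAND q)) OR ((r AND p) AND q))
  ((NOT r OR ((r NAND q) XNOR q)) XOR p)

No. Counterexample: with q=0, p=1, r=0, Expression 1 = 1 but Expression 2 = 0.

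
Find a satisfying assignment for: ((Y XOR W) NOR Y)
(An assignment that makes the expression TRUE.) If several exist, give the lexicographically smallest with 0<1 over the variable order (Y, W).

Y=0, W=0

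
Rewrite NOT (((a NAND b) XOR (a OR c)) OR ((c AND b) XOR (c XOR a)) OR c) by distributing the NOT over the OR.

NOT ((a NAND b) XOR (a OR c)) AND NOT ((c AND b) XOR (c XOR a)) AND NOT c
De Morgan's: NOT(OR of terms) = AND of negations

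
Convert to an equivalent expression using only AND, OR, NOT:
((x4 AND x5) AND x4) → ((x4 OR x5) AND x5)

NOT ((x4 AND x5) AND x4) OR ((x4 OR x5) AND x5)
(Implication elimination: A → B = NOT A OR B)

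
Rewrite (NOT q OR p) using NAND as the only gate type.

(((q NAND q) NAND (q NAND q)) NAND (p NAND p))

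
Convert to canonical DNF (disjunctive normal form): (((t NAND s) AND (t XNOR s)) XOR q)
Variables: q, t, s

(NOT q AND NOT t AND NOT s) OR (q AND NOT t AND s) OR (q AND t AND NOT s) OR (q AND t AND s)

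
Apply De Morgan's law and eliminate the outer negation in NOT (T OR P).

NOT T AND NOT P
De Morgan's: NOT(OR of terms) = AND of negations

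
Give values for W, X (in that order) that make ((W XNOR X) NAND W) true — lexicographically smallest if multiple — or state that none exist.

W=0, X=0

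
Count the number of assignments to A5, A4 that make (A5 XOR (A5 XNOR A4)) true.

Satisfying assignments: (0,0), (1,0)
Count: 2 out of 4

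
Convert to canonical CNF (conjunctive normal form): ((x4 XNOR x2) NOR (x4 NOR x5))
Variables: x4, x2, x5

(x4 OR x2 OR x5) AND (x4 OR x2 OR NOT x5) AND (x4 OR NOT x2 OR x5) AND (NOT x4 OR NOT x2 OR x5) AND (NOT x4 OR NOT x2 OR NOT x5)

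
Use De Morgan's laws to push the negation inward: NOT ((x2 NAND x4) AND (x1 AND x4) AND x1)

NOT (x2 NAND x4) OR NOT (x1 AND x4) OR NOT x1
De Morgan's: NOT(AND of terms) = OR of negations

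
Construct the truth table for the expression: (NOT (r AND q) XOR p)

q | p | r | Output
------------------
0 | 0 | 0 | 1
0 | 0 | 1 | 1
0 | 1 | 0 | 0
0 | 1 | 1 | 0
1 | 0 | 0 | 1
1 | 0 | 1 | 0
1 | 1 | 0 | 0
1 | 1 | 1 | 1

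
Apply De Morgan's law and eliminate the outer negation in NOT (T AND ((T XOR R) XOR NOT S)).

NOT T OR NOT ((T XOR R) XOR NOT S)
De Morgan's: NOT(AND of terms) = OR of negations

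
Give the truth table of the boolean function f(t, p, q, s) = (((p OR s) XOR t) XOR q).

t | p | q | s | Output
----------------------
0 | 0 | 0 | 0 | 0
0 | 0 | 0 | 1 | 1
0 | 0 | 1 | 0 | 1
0 | 0 | 1 | 1 | 0
0 | 1 | 0 | 0 | 1
0 | 1 | 0 | 1 | 1
0 | 1 | 1 | 0 | 0
0 | 1 | 1 | 1 | 0
1 | 0 | 0 | 0 | 1
1 | 0 | 0 | 1 | 0
1 | 0 | 1 | 0 | 0
1 | 0 | 1 | 1 | 1
1 | 1 | 0 | 0 | 0
1 | 1 | 0 | 1 | 0
1 | 1 | 1 | 0 | 1
1 | 1 | 1 | 1 | 1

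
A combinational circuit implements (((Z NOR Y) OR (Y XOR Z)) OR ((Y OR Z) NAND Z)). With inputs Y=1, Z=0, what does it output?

Substituting: (((0 NOR 1) OR (1 XOR 0)) OR ((1 OR 0) NAND 0))
= 1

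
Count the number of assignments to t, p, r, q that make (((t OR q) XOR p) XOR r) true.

Satisfying assignments: (0,0,0,1), (0,0,1,0), (0,1,0,0), (0,1,1,1), (1,0,0,0), (1,0,0,1), (1,1,1,0), (1,1,1,1)
Count: 8 out of 16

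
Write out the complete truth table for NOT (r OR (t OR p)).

t | p | r | Output
------------------
0 | 0 | 0 | 1
0 | 0 | 1 | 0
0 | 1 | 0 | 0
0 | 1 | 1 | 0
1 | 0 | 0 | 0
1 | 0 | 1 | 0
1 | 1 | 0 | 0
1 | 1 | 1 | 0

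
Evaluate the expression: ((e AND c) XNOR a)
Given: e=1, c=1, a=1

Substituting: ((1 AND 1) XNOR 1)
= 1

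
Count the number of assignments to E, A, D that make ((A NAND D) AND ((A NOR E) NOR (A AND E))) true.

Satisfying assignments: (0,1,0), (1,0,0), (1,0,1)
Count: 3 out of 8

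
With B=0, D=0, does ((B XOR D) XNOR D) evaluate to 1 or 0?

Substituting: ((0 XOR 0) XNOR 0)
= 1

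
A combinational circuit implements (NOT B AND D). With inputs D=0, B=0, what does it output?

Substituting: (NOT 0 AND 0)
= 0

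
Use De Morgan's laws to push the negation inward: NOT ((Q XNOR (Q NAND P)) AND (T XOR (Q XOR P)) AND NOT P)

NOT (Q XNOR (Q NAND P)) OR NOT (T XOR (Q XOR P)) OR P
De Morgan's: NOT(AND of terms) = OR of negations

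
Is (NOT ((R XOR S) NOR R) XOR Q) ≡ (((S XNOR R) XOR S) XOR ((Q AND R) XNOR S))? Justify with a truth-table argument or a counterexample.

No. Counterexample: with S=0, Q=1, R=0, Expression 1 = 1 but Expression 2 = 0.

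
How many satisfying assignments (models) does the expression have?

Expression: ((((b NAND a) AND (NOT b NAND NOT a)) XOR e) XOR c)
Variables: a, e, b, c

Satisfying assignments: (0,0,0,1), (0,0,1,0), (0,1,0,0), (0,1,1,1), (1,0,0,0), (1,0,1,1), (1,1,0,1), (1,1,1,0)
Count: 8 out of 16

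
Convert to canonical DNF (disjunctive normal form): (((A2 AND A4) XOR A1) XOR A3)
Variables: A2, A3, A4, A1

(NOT A2 AND NOT A3 AND NOT A4 AND A1) OR (NOT A2 AND NOT A3 AND A4 AND A1) OR (NOT A2 AND A3 AND NOT A4 AND NOT A1) OR (NOT A2 AND A3 AND A4 AND NOT A1) OR (A2 AND NOT A3 AND NOT A4 AND A1) OR (A2 AND NOT A3 AND A4 AND NOT A1) OR (A2 AND A3 AND NOT A4 AND NOT A1) OR (A2 AND A3 AND A4 AND A1)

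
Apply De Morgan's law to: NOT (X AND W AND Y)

NOT X OR NOT W OR NOT Y
De Morgan's: NOT(AND of terms) = OR of negations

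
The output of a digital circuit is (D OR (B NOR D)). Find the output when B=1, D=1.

Substituting: (1 OR (1 NOR 1))
= 1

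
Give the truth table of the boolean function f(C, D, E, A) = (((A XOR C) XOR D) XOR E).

C | D | E | A | Output
----------------------
0 | 0 | 0 | 0 | 0
0 | 0 | 0 | 1 | 1
0 | 0 | 1 | 0 | 1
0 | 0 | 1 | 1 | 0
0 | 1 | 0 | 0 | 1
0 | 1 | 0 | 1 | 0
0 | 1 | 1 | 0 | 0
0 | 1 | 1 | 1 | 1
1 | 0 | 0 | 0 | 1
1 | 0 | 0 | 1 | 0
1 | 0 | 1 | 0 | 0
1 | 0 | 1 | 1 | 1
1 | 1 | 0 | 0 | 0
1 | 1 | 0 | 1 | 1
1 | 1 | 1 | 0 | 1
1 | 1 | 1 | 1 | 0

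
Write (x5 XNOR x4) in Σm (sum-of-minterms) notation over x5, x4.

Σm(0, 3) = (NOT x5 AND NOT x4) OR (x5 AND x4)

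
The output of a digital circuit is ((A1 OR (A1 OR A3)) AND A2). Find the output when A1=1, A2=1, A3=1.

Substituting: ((1 OR (1 OR 1)) AND 1)
= 1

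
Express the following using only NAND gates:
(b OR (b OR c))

((b NAND b) NAND (((b NAND b) NAND (c NAND c)) NAND ((b NAND b) NAND (c NAND c))))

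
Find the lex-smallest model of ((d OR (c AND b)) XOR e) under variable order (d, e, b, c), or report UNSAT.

d=0, e=0, b=1, c=1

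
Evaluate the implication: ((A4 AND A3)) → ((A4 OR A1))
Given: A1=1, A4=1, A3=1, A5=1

Antecedent ((A4 AND A3)) = 1; consequent ((A4 OR A1)) = 1.
1 → 1 = 1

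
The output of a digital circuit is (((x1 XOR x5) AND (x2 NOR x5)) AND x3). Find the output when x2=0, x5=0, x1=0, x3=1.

Substituting: (((0 XOR 0) AND (0 NOR 0)) AND 1)
= 0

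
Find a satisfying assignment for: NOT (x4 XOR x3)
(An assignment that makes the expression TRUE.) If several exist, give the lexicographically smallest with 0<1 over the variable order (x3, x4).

x3=0, x4=0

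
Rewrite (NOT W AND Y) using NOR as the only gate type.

(((W NOR W) NOR (W NOR W)) NOR (Y NOR Y))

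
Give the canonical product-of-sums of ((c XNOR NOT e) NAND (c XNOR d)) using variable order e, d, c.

ΠM(3, 4) = (e OR NOT d OR NOT c) AND (NOT e OR d OR c)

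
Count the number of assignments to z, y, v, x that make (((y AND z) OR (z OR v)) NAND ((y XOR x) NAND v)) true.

Satisfying assignments: (0,0,0,0), (0,0,0,1), (0,0,1,1), (0,1,0,0), (0,1,0,1), (0,1,1,0), (1,0,1,1), (1,1,1,0)
Count: 8 out of 16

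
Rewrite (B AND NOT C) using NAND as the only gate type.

((B NAND (C NAND C)) NAND (B NAND (C NAND C)))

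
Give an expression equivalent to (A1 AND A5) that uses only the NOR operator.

((A1 NOR A1) NOR (A5 NOR A5))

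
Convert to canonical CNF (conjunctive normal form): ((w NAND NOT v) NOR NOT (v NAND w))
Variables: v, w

(v OR w) AND (NOT v OR w) AND (NOT v OR NOT w)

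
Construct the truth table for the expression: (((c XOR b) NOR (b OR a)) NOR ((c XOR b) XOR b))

b | a | c | Output
------------------
0 | 0 | 0 | 0
0 | 0 | 1 | 0
0 | 1 | 0 | 1
0 | 1 | 1 | 0
1 | 0 | 0 | 1
1 | 0 | 1 | 0
1 | 1 | 0 | 1
1 | 1 | 1 | 0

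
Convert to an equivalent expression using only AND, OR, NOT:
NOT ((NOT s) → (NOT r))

(NOT s) AND r
(Negated implication: NOT(A → B) = A AND NOT B)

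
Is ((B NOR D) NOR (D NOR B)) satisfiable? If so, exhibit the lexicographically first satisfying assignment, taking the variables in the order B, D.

B=0, D=1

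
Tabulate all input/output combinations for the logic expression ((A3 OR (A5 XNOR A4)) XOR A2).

A2 | A5 | A4 | A3 | Output
--------------------------
0 | 0 | 0 | 0 | 1
0 | 0 | 0 | 1 | 1
0 | 0 | 1 | 0 | 0
0 | 0 | 1 | 1 | 1
0 | 1 | 0 | 0 | 0
0 | 1 | 0 | 1 | 1
0 | 1 | 1 | 0 | 1
0 | 1 | 1 | 1 | 1
1 | 0 | 0 | 0 | 0
1 | 0 | 0 | 1 | 0
1 | 0 | 1 | 0 | 1
1 | 0 | 1 | 1 | 0
1 | 1 | 0 | 0 | 1
1 | 1 | 0 | 1 | 0
1 | 1 | 1 | 0 | 0
1 | 1 | 1 | 1 | 0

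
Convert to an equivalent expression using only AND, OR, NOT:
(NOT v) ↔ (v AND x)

((NOT v) AND (v AND x)) OR (v AND NOT (v AND x))
(Biconditional = both true or both false)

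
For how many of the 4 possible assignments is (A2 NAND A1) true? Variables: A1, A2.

Satisfying assignments: (0,0), (0,1), (1,0)
Count: 3 out of 4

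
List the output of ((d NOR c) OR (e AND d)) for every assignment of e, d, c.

e | d | c | Output
------------------
0 | 0 | 0 | 1
0 | 0 | 1 | 0
0 | 1 | 0 | 0
0 | 1 | 1 | 0
1 | 0 | 0 | 1
1 | 0 | 1 | 0
1 | 1 | 0 | 1
1 | 1 | 1 | 1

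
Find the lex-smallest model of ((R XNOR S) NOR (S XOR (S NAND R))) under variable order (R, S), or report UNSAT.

R=0, S=1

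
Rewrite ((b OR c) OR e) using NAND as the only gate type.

((((b NAND b) NAND (c NAND c)) NAND ((b NAND b) NAND (c NAND c))) NAND (e NAND e))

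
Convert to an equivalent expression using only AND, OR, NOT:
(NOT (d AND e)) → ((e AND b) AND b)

(d AND e) OR ((e AND b) AND b)
(Implication elimination: A → B = NOT A OR B)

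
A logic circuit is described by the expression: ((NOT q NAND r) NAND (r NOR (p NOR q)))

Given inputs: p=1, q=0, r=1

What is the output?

Substituting: ((NOT 0 NAND 1) NAND (1 NOR (1 NOR 0)))
= 1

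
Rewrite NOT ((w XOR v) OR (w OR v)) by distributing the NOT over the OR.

NOT (w XOR v) AND NOT (w OR v)
De Morgan's: NOT(OR of terms) = AND of negations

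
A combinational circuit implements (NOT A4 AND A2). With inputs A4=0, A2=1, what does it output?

Substituting: (NOT 0 AND 1)
= 1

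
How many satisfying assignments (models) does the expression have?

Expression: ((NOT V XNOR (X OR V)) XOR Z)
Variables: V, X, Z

Satisfying assignments: (0,0,1), (0,1,0), (1,0,1), (1,1,1)
Count: 4 out of 8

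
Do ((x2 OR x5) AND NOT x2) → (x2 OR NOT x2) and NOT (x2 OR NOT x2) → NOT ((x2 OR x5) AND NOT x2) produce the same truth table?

Yes, Contrapositive is always equivalent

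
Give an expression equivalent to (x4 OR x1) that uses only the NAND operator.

((x4 NAND x4) NAND (x1 NAND x1))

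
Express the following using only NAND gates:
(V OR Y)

((V NAND V) NAND (Y NAND Y))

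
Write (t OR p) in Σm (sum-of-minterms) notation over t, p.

Σm(1, 2, 3) = (NOT t AND p) OR (t AND NOT p) OR (t AND p)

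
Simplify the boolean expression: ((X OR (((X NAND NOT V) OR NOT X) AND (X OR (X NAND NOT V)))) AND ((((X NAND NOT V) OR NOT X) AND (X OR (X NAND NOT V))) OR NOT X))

By distribution ((E OR v) AND (E OR NOT v) = E) then distribution ((E OR v) AND (E OR NOT v) = E):
= (X NAND NOT V)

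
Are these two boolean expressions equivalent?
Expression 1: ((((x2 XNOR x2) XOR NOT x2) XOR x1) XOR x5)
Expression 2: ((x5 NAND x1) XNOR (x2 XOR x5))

No. Counterexample: with x1=1, x5=0, x2=0, Expression 1 = 1 but Expression 2 = 0.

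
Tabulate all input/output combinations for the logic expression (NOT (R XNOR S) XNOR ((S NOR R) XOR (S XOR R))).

R | S | Output
--------------
0 | 0 | 0
0 | 1 | 1
1 | 0 | 1
1 | 1 | 1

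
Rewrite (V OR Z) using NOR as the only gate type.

((V NOR Z) NOR (V NOR Z))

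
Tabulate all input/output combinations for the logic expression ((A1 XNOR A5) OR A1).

A5 | A1 | Output
----------------
0 | 0 | 1
0 | 1 | 1
1 | 0 | 0
1 | 1 | 1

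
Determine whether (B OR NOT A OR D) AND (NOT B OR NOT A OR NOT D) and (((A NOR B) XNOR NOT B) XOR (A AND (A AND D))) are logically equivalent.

Yes, they are equivalent — the two output columns agree on all 8 assignments:
B | A | D | Expression 1 | Expression 2
---------------------------------------
0 | 0 | 0 | 1 | 1
0 | 0 | 1 | 1 | 1
0 | 1 | 0 | 0 | 0
0 | 1 | 1 | 1 | 1
1 | 0 | 0 | 1 | 1
1 | 0 | 1 | 1 | 1
1 | 1 | 0 | 1 | 1
1 | 1 | 1 | 0 | 0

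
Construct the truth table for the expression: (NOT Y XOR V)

Y | V | Output
--------------
0 | 0 | 1
0 | 1 | 0
1 | 0 | 0
1 | 1 | 1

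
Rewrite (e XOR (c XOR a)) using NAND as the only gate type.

((e NAND (e NAND ((c NAND (c NAND a)) NAND (a NAND (c NAND a))))) NAND (((c NAND (c NAND a)) NAND (a NAND (c NAND a))) NAND (e NAND ((c NAND (c NAND a)) NAND (a NAND (c NAND a))))))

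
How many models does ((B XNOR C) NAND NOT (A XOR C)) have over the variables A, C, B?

Satisfying assignments: (0,0,1), (0,1,0), (0,1,1), (1,0,0), (1,0,1), (1,1,0)
Count: 6 out of 8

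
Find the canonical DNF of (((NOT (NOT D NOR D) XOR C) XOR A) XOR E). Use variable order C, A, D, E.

(NOT C AND NOT A AND NOT D AND NOT E) OR (NOT C AND NOT A AND D AND NOT E) OR (NOT C AND A AND NOT D AND E) OR (NOT C AND A AND D AND E) OR (C AND NOT A AND NOT D AND E) OR (C AND NOT A AND D AND E) OR (C AND A AND NOT D AND NOT E) OR (C AND A AND D AND NOT E)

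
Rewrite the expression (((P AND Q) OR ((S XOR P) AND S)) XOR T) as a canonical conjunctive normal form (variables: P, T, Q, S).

(P OR T OR Q OR S) AND (P OR T OR NOT Q OR S) AND (P OR NOT T OR Q OR NOT S) AND (P OR NOT T OR NOT Q OR NOT S) AND (NOT P OR T OR Q OR S) AND (NOT P OR T OR Q OR NOT S) AND (NOT P OR NOT T OR NOT Q OR S) AND (NOT P OR NOT T OR NOT Q OR NOT S)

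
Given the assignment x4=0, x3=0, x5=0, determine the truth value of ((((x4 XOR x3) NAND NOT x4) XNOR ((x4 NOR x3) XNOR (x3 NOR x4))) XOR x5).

Substituting: ((((0 XOR 0) NAND NOT 0) XNOR ((0 NOR 0) XNOR (0 NOR 0))) XOR 0)
= 1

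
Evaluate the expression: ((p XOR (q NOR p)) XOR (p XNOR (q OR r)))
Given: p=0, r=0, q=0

Substituting: ((0 XOR (0 NOR 0)) XOR (0 XNOR (0 OR 0)))
= 0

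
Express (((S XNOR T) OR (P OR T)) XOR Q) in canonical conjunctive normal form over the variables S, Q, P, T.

(S OR NOT Q OR P OR T) AND (S OR NOT Q OR P OR NOT T) AND (S OR NOT Q OR NOT P OR T) AND (S OR NOT Q OR NOT P OR NOT T) AND (NOT S OR Q OR P OR T) AND (NOT S OR NOT Q OR P OR NOT T) AND (NOT S OR NOT Q OR NOT P OR T) AND (NOT S OR NOT Q OR NOT P OR NOT T)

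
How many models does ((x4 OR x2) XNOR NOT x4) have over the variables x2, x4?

Satisfying assignments: (1,0)
Count: 1 out of 4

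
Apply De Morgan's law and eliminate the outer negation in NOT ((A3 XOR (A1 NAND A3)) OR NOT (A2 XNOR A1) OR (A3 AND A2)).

NOT (A3 XOR (A1 NAND A3)) AND (A2 XNOR A1) AND NOT (A3 AND A2)
De Morgan's: NOT(OR of terms) = AND of negations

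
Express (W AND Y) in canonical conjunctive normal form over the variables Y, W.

(Y OR W) AND (Y OR NOT W) AND (NOT Y OR W)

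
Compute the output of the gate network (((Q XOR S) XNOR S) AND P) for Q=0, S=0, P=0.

Substituting: (((0 XOR 0) XNOR 0) AND 0)
= 0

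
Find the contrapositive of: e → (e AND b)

Contrapositive: NOT (e AND b) → NOT e
Note: A statement and its contrapositive are logically equivalent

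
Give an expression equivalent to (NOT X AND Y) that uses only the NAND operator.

(((X NAND X) NAND Y) NAND ((X NAND X) NAND Y))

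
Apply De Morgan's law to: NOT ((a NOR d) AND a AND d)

NOT (a NOR d) OR NOT a OR NOT d
De Morgan's: NOT(AND of terms) = OR of negations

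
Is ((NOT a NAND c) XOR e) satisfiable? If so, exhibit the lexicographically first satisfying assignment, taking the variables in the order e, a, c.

e=0, a=0, c=0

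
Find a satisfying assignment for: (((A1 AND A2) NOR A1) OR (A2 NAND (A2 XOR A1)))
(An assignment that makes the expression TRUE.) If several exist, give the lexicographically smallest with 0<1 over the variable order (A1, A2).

A1=0, A2=0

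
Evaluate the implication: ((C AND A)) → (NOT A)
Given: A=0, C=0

Antecedent ((C AND A)) = 0; consequent (NOT A) = 1.
0 → 1 = 1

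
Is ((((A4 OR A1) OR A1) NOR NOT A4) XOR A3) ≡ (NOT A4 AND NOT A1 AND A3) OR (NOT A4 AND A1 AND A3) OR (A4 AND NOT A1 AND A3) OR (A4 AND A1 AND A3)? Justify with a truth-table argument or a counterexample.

Yes, they are equivalent — the two output columns agree on all 8 assignments:
A4 | A1 | A3 | Expression 1 | Expression 2
------------------------------------------
0 | 0 | 0 | 0 | 0
0 | 0 | 1 | 1 | 1
0 | 1 | 0 | 0 | 0
0 | 1 | 1 | 1 | 1
1 | 0 | 0 | 0 | 0
1 | 0 | 1 | 1 | 1
1 | 1 | 0 | 0 | 0
1 | 1 | 1 | 1 | 1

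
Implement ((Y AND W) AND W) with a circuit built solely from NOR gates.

((((Y NOR Y) NOR (W NOR W)) NOR ((Y NOR Y) NOR (W NOR W))) NOR (W NOR W))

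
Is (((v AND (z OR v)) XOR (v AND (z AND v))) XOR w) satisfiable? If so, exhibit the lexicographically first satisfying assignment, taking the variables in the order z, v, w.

z=0, v=0, w=1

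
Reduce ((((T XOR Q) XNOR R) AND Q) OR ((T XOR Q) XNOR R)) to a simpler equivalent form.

By absorption (E OR (E AND v) = E):
= ((T XOR Q) XNOR R)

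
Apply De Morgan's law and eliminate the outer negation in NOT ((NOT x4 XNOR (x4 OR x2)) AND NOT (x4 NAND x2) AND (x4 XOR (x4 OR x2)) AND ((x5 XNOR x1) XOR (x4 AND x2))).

NOT (NOT x4 XNOR (x4 OR x2)) OR (x4 NAND x2) OR NOT (x4 XOR (x4 OR x2)) OR NOT ((x5 XNOR x1) XOR (x4 AND x2))
De Morgan's: NOT(AND of terms) = OR of negations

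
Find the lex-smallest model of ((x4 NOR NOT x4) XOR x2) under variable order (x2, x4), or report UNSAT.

x2=1, x4=0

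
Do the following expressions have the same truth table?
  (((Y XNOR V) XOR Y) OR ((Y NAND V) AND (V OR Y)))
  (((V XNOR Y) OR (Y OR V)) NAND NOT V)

No. Counterexample: with Y=0, V=0, Expression 1 = 1 but Expression 2 = 0.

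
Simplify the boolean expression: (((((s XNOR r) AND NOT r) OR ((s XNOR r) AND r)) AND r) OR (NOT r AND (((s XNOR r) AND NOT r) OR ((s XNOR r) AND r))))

By distribution ((E AND v) OR (E AND NOT v) = E) then distribution ((E AND v) OR (E AND NOT v) = E):
= (s XNOR r)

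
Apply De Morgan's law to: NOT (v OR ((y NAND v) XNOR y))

NOT v AND NOT ((y NAND v) XNOR y)
De Morgan's: NOT(OR of terms) = AND of negations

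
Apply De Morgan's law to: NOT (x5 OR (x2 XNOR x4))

NOT x5 AND NOT (x2 XNOR x4)
De Morgan's: NOT(OR of terms) = AND of negations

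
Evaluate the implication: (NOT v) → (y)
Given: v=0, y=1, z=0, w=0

Antecedent (NOT v) = 1; consequent (y) = 1.
1 → 1 = 1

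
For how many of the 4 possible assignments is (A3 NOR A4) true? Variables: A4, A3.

Satisfying assignments: (0,0)
Count: 1 out of 4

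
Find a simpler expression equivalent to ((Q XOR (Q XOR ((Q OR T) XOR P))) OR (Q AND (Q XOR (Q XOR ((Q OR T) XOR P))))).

By absorption (E OR (E AND v) = E) then XOR self-cancellation ((E XOR v) XOR v = E):
= ((Q OR T) XOR P)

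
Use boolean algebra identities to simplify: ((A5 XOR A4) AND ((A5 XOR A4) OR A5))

By absorption (E AND (E OR v) = E):
= (A5 XOR A4)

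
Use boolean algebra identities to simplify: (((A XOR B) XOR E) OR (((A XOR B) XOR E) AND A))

By absorption (E OR (E AND v) = E):
= ((A XOR B) XOR E)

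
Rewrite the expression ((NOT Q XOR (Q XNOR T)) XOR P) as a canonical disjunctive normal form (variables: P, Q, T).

(NOT P AND NOT Q AND T) OR (NOT P AND Q AND T) OR (P AND NOT Q AND NOT T) OR (P AND Q AND NOT T)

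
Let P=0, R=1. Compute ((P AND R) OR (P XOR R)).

Substituting: ((0 AND 1) OR (0 XOR 1))
= 1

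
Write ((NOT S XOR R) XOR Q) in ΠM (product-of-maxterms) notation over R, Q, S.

ΠM(1, 2, 4, 7) = (R OR Q OR NOT S) AND (R OR NOT Q OR S) AND (NOT R OR Q OR S) AND (NOT R OR NOT Q OR NOT S)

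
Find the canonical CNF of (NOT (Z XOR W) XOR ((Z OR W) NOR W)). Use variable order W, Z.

(W OR Z) AND (W OR NOT Z) AND (NOT W OR Z)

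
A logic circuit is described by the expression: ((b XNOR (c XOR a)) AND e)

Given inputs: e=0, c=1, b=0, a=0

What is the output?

Substituting: ((0 XNOR (1 XOR 0)) AND 0)
= 0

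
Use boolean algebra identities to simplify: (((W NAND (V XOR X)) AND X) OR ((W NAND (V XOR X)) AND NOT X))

By distribution ((E AND v) OR (E AND NOT v) = E):
= (W NAND (V XOR X))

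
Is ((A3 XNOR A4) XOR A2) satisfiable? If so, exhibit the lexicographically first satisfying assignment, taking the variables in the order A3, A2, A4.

A3=0, A2=0, A4=0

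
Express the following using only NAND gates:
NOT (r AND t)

(((r NAND t) NAND (r NAND t)) NAND ((r NAND t) NAND (r NAND t)))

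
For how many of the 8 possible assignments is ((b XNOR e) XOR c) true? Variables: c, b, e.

Satisfying assignments: (0,0,0), (0,1,1), (1,0,1), (1,1,0)
Count: 4 out of 8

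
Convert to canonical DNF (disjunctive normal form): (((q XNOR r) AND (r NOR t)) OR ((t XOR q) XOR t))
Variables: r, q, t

(NOT r AND NOT q AND NOT t) OR (NOT r AND q AND NOT t) OR (NOT r AND q AND t) OR (r AND q AND NOT t) OR (r AND q AND t)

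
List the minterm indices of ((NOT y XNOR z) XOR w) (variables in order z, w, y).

Σm(1, 2, 4, 7) = (NOT z AND NOT w AND y) OR (NOT z AND w AND NOT y) OR (z AND NOT w AND NOT y) OR (z AND w AND y)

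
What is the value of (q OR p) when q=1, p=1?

Substituting: (1 OR 1)
= 1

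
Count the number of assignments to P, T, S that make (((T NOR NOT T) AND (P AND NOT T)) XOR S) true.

Satisfying assignments: (0,0,1), (0,1,1), (1,0,1), (1,1,1)
Count: 4 out of 8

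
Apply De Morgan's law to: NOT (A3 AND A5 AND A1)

NOT A3 OR NOT A5 OR NOT A1
De Morgan's: NOT(AND of terms) = OR of negations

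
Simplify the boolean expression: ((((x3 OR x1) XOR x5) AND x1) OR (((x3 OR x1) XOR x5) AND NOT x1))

By distribution ((E AND v) OR (E AND NOT v) = E):
= ((x3 OR x1) XOR x5)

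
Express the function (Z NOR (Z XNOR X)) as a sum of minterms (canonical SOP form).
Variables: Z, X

Σm(1) = (NOT Z AND X)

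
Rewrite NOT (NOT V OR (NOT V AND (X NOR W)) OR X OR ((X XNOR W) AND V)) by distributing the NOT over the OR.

V AND NOT (NOT V AND (X NOR W)) AND NOT X AND NOT ((X XNOR W) AND V)
De Morgan's: NOT(OR of terms) = AND of negations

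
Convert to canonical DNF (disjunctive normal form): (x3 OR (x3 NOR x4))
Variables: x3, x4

(NOT x3 AND NOT x4) OR (x3 AND NOT x4) OR (x3 AND x4)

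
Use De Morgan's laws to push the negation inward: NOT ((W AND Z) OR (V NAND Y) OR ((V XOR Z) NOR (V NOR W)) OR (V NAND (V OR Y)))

NOT (W AND Z) AND NOT (V NAND Y) AND NOT ((V XOR Z) NOR (V NOR W)) AND NOT (V NAND (V OR Y))
De Morgan's: NOT(OR of terms) = AND of negations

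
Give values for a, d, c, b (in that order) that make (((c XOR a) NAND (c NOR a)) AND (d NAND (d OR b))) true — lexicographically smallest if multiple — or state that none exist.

a=0, d=0, c=0, b=0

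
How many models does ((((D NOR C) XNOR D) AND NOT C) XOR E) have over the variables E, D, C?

Satisfying assignments: (1,0,0), (1,0,1), (1,1,0), (1,1,1)
Count: 4 out of 8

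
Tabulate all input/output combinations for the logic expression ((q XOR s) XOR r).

q | s | r | Output
------------------
0 | 0 | 0 | 0
0 | 0 | 1 | 1
0 | 1 | 0 | 1
0 | 1 | 1 | 0
1 | 0 | 0 | 1
1 | 0 | 1 | 0
1 | 1 | 0 | 0
1 | 1 | 1 | 1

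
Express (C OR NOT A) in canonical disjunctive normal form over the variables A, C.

(NOT A AND NOT C) OR (NOT A AND C) OR (A AND C)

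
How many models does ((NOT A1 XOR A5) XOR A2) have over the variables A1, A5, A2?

Satisfying assignments: (0,0,0), (0,1,1), (1,0,1), (1,1,0)
Count: 4 out of 8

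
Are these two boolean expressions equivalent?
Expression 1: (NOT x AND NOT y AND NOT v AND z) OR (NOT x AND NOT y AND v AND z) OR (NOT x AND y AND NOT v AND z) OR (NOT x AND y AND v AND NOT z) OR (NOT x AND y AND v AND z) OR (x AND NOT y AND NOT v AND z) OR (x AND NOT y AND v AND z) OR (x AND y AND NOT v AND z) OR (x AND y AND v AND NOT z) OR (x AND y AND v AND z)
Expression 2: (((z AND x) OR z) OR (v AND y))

Yes, they are equivalent — the two output columns agree on all 16 assignments:
x | y | v | z | Expression 1 | Expression 2
-------------------------------------------
0 | 0 | 0 | 0 | 0 | 0
0 | 0 | 0 | 1 | 1 | 1
0 | 0 | 1 | 0 | 0 | 0
0 | 0 | 1 | 1 | 1 | 1
0 | 1 | 0 | 0 | 0 | 0
0 | 1 | 0 | 1 | 1 | 1
0 | 1 | 1 | 0 | 1 | 1
0 | 1 | 1 | 1 | 1 | 1
1 | 0 | 0 | 0 | 0 | 0
1 | 0 | 0 | 1 | 1 | 1
1 | 0 | 1 | 0 | 0 | 0
1 | 0 | 1 | 1 | 1 | 1
1 | 1 | 0 | 0 | 0 | 0
1 | 1 | 0 | 1 | 1 | 1
1 | 1 | 1 | 0 | 1 | 1
1 | 1 | 1 | 1 | 1 | 1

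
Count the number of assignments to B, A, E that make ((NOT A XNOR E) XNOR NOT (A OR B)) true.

Satisfying assignments: (0,0,1), (0,1,1), (1,0,0), (1,1,1)
Count: 4 out of 8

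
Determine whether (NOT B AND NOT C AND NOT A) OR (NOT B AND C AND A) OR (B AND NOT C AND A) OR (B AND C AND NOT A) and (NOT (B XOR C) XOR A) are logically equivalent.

Yes, they are equivalent — the two output columns agree on all 8 assignments:
B | C | A | Expression 1 | Expression 2
---------------------------------------
0 | 0 | 0 | 1 | 1
0 | 0 | 1 | 0 | 0
0 | 1 | 0 | 0 | 0
0 | 1 | 1 | 1 | 1
1 | 0 | 0 | 0 | 0
1 | 0 | 1 | 1 | 1
1 | 1 | 0 | 1 | 1
1 | 1 | 1 | 0 | 0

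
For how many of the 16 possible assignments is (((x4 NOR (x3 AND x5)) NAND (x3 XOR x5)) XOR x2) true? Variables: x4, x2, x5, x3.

Satisfying assignments: (0,0,0,0), (0,0,1,1), (0,1,0,1), (0,1,1,0), (1,0,0,0), (1,0,0,1), (1,0,1,0), (1,0,1,1)
Count: 8 out of 16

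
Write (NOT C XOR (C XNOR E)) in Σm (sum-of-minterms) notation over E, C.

Σm(2, 3) = (E AND NOT C) OR (E AND C)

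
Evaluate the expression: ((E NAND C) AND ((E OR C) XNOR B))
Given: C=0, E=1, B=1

Substituting: ((1 NAND 0) AND ((1 OR 0) XNOR 1))
= 1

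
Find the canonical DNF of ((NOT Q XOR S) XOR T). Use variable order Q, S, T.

(NOT Q AND NOT S AND NOT T) OR (NOT Q AND S AND T) OR (Q AND NOT S AND T) OR (Q AND S AND NOT T)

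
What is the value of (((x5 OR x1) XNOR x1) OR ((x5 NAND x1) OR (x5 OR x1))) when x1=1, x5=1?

Substituting: (((1 OR 1) XNOR 1) OR ((1 NAND 1) OR (1 OR 1)))
= 1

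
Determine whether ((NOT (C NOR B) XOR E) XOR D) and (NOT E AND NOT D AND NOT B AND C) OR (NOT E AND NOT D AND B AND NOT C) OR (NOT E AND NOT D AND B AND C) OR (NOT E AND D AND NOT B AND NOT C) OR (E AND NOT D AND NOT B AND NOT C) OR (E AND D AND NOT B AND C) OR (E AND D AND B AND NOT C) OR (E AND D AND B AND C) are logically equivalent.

Yes, they are equivalent — the two output columns agree on all 16 assignments:
E | D | B | C | Expression 1 | Expression 2
-------------------------------------------
0 | 0 | 0 | 0 | 0 | 0
0 | 0 | 0 | 1 | 1 | 1
0 | 0 | 1 | 0 | 1 | 1
0 | 0 | 1 | 1 | 1 | 1
0 | 1 | 0 | 0 | 1 | 1
0 | 1 | 0 | 1 | 0 | 0
0 | 1 | 1 | 0 | 0 | 0
0 | 1 | 1 | 1 | 0 | 0
1 | 0 | 0 | 0 | 1 | 1
1 | 0 | 0 | 1 | 0 | 0
1 | 0 | 1 | 0 | 0 | 0
1 | 0 | 1 | 1 | 0 | 0
1 | 1 | 0 | 0 | 0 | 0
1 | 1 | 0 | 1 | 1 | 1
1 | 1 | 1 | 0 | 1 | 1
1 | 1 | 1 | 1 | 1 | 1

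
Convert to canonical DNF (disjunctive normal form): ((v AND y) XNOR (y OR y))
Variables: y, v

(NOT y AND NOT v) OR (NOT y AND v) OR (y AND v)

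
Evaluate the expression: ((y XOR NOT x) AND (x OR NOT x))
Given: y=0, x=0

Substituting: ((0 XOR NOT 0) AND (0 OR NOT 0))
= 1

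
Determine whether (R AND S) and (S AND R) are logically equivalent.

Yes, they are equivalent — the two output columns agree on all 4 assignments:
R | S | Expression 1 | Expression 2
-----------------------------------
0 | 0 | 0 | 0
0 | 1 | 0 | 0
1 | 0 | 0 | 0
1 | 1 | 1 | 1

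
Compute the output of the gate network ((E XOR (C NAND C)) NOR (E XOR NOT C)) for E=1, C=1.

Substituting: ((1 XOR (1 NAND 1)) NOR (1 XOR NOT 1))
= 0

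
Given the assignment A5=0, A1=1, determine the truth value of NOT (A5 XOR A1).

Substituting: NOT (0 XOR 1)
= 0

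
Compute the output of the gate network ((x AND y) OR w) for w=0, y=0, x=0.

Substituting: ((0 AND 0) OR 0)
= 0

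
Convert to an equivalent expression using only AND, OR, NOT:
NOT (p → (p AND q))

p AND NOT (p AND q)
(Negated implication: NOT(A → B) = A AND NOT B)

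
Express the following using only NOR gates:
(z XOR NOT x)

((((z NOR (x NOR x)) NOR (z NOR (x NOR x))) NOR ((z NOR (x NOR x)) NOR (z NOR (x NOR x)))) NOR ((((z NOR z) NOR ((x NOR x) NOR (x NOR x))) NOR ((z NOR z) NOR ((x NOR x) NOR (x NOR x)))) NOR (((z NOR z) NOR ((x NOR x) NOR (x NOR x))) NOR ((z NOR z) NOR ((x NOR x) NOR (x NOR x))))))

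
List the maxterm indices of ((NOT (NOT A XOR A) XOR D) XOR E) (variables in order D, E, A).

ΠM(0, 1, 6, 7) = (D OR E OR A) AND (D OR E OR NOT A) AND (NOT D OR NOT E OR A) AND (NOT D OR NOT E OR NOT A)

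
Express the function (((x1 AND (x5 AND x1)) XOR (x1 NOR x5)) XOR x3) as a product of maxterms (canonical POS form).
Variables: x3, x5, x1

ΠM(1, 2, 4, 7) = (x3 OR x5 OR NOT x1) AND (x3 OR NOT x5 OR x1) AND (NOT x3 OR x5 OR x1) AND (NOT x3 OR NOT x5 OR NOT x1)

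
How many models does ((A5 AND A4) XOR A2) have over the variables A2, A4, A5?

Satisfying assignments: (0,1,1), (1,0,0), (1,0,1), (1,1,0)
Count: 4 out of 8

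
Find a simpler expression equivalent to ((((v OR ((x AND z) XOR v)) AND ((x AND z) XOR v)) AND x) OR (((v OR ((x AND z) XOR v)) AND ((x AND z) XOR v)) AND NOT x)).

By distribution ((E AND v) OR (E AND NOT v) = E) then absorption (E AND (E OR v) = E):
= ((x AND z) XOR v)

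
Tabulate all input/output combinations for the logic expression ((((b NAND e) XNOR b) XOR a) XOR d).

a | b | e | d | Output
----------------------
0 | 0 | 0 | 0 | 0
0 | 0 | 0 | 1 | 1
0 | 0 | 1 | 0 | 0
0 | 0 | 1 | 1 | 1
0 | 1 | 0 | 0 | 1
0 | 1 | 0 | 1 | 0
0 | 1 | 1 | 0 | 0
0 | 1 | 1 | 1 | 1
1 | 0 | 0 | 0 | 1
1 | 0 | 0 | 1 | 0
1 | 0 | 1 | 0 | 1
1 | 0 | 1 | 1 | 0
1 | 1 | 0 | 0 | 0
1 | 1 | 0 | 1 | 1
1 | 1 | 1 | 0 | 1
1 | 1 | 1 | 1 | 0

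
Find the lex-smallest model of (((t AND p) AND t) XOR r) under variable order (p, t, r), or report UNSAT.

p=0, t=0, r=1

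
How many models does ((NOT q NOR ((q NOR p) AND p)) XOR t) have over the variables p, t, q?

Satisfying assignments: (0,0,1), (0,1,0), (1,0,1), (1,1,0)
Count: 4 out of 8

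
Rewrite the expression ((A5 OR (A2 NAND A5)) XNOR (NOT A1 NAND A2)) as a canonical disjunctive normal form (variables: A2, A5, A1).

(NOT A2 AND NOT A5 AND NOT A1) OR (NOT A2 AND NOT A5 AND A1) OR (NOT A2 AND A5 AND NOT A1) OR (NOT A2 AND A5 AND A1) OR (A2 AND NOT A5 AND A1) OR (A2 AND A5 AND A1)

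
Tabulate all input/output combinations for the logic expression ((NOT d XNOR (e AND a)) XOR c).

c | e | a | d | Output
----------------------
0 | 0 | 0 | 0 | 0
0 | 0 | 0 | 1 | 1
0 | 0 | 1 | 0 | 0
0 | 0 | 1 | 1 | 1
0 | 1 | 0 | 0 | 0
0 | 1 | 0 | 1 | 1
0 | 1 | 1 | 0 | 1
0 | 1 | 1 | 1 | 0
1 | 0 | 0 | 0 | 1
1 | 0 | 0 | 1 | 0
1 | 0 | 1 | 0 | 1
1 | 0 | 1 | 1 | 0
1 | 1 | 0 | 0 | 1
1 | 1 | 0 | 1 | 0
1 | 1 | 1 | 0 | 0
1 | 1 | 1 | 1 | 1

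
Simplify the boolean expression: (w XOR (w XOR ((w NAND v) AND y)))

By XOR self-cancellation ((E XOR v) XOR v = E):
= ((w NAND v) AND y)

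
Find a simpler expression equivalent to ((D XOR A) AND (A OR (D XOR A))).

By absorption (E AND (E OR v) = E):
= (D XOR A)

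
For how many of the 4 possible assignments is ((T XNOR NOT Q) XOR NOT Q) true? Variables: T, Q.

Satisfying assignments: (0,0), (0,1)
Count: 2 out of 4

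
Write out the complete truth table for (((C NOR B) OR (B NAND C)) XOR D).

B | D | C | Output
------------------
0 | 0 | 0 | 1
0 | 0 | 1 | 1
0 | 1 | 0 | 0
0 | 1 | 1 | 0
1 | 0 | 0 | 1
1 | 0 | 1 | 0
1 | 1 | 0 | 0
1 | 1 | 1 | 1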